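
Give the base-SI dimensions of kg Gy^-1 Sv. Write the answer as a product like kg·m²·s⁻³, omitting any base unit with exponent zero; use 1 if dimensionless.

kg

Gy = m²·s⁻².
So Gy⁻¹ = m⁻²·s².
Sv = m²·s⁻².
Combining: kg·Gy⁻¹·Sv = kg · (m⁻²·s²) · (m²·s⁻²) = kg.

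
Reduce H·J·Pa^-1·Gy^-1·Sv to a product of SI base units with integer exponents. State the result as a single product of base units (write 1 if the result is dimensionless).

H = Wb/A (inductance = flux per current),
    = kg·m²·s⁻²·A⁻².
J = N·m (work = force × distance),
    = kg·m²·s⁻².
Pa = N/m² (pressure = force per area),
    = kg·m⁻¹·s⁻².
So Pa⁻¹ = kg⁻¹·m·s².
Gy = J/kg (absorbed dose = energy per mass),
    = m²·s⁻².
So Gy⁻¹ = m⁻²·s².
Sv = J/kg (equivalent dose = energy per mass),
    = m²·s⁻².
Combining: H·J·Pa⁻¹·Gy⁻¹·Sv = (kg·m²·s⁻²·A⁻²) · (kg·m²·s⁻²) · (kg⁻¹·m·s²) · (m⁻²·s²) · (m²·s⁻²) = kg·m⁵·s⁻²·A⁻².

kg·m⁵·s⁻²·A⁻²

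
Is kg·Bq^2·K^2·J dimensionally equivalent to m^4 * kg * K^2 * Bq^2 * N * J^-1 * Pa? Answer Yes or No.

Left side:
  Bq = s⁻¹.
  So Bq² = s⁻².
  J = kg·m²·s⁻².
  Combining: kg·Bq²·K²·J = kg · s⁻² · K² · (kg·m²·s⁻²) = kg²·m²·s⁻⁴·K².
Right side:
  Bq = s⁻¹.
  So Bq² = s⁻².
  N = kg·m·s⁻².
  J = kg·m²·s⁻².
  So J⁻¹ = kg⁻¹·m⁻²·s².
  Pa = kg·m⁻¹·s⁻².
  Combining: m⁴·kg·K²·Bq²·N·J⁻¹·Pa = m⁴ · kg · K² · s⁻² · (kg·m·s⁻²) · (kg⁻¹·m⁻²·s²) · (kg·m⁻¹·s⁻²) = kg²·m²·s⁻⁴·K².
Both reduce to kg²·m²·s⁻⁴·K².

Yes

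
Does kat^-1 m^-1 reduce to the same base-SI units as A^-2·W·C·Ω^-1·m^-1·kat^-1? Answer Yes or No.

No

Left side:
  kat = s⁻¹·mol.
  So kat⁻¹ = s·mol⁻¹.
  Combining: kat⁻¹·m⁻¹ = (s·mol⁻¹) · m⁻¹ = m⁻¹·s·mol⁻¹.
Right side:
  W = kg·m²·s⁻³.
  C = s·A.
  Ω = kg·m²·s⁻³·A⁻².
  So Ω⁻¹ = kg⁻¹·m⁻²·s³·A².
  kat = s⁻¹·mol.
  So kat⁻¹ = s·mol⁻¹.
  Combining: A⁻²·W·C·Ω⁻¹·m⁻¹·kat⁻¹ = A⁻² · (kg·m²·s⁻³) · (s·A) · (kg⁻¹·m⁻²·s³·A²) · m⁻¹ · (s·mol⁻¹) = m⁻¹·s²·A·mol⁻¹.
Left is m⁻¹·s·mol⁻¹; right is m⁻¹·s²·A·mol⁻¹ — different.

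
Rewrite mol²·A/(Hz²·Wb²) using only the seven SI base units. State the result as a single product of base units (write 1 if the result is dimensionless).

Hz = 1/s = s⁻¹ (frequency is cycles per second).
So Hz⁻² = s².
Wb = V·s (flux: a volt is a weber per second),
    = kg·m²·s⁻²·A⁻¹.
So Wb⁻² = kg⁻²·m⁻⁴·s⁴·A².
Combining: mol²·Hz⁻²·Wb⁻²·A = mol² · s² · (kg⁻²·m⁻⁴·s⁴·A²) · A = kg⁻²·m⁻⁴·s⁶·A³·mol².

kg⁻²·m⁻⁴·s⁶·A³·mol²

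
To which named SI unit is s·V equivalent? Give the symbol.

Wb

V = W/A (potential = power per current),
    = kg·m²·s⁻³·A⁻¹.
Combining: s·V = s · (kg·m²·s⁻³·A⁻¹) = kg·m²·s⁻²·A⁻¹.
kg·m²·s⁻²·A⁻¹ is the base-SI form of the weber.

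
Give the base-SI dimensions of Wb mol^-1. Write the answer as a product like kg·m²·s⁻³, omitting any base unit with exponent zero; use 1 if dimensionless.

kg·m²·s⁻²·A⁻¹·mol⁻¹

Wb = kg·m²·s⁻²·A⁻¹.
Combining: Wb·mol⁻¹ = (kg·m²·s⁻²·A⁻¹) · mol⁻¹ = kg·m²·s⁻²·A⁻¹·mol⁻¹.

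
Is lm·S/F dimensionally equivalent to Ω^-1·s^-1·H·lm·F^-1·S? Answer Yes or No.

Left side:
  lm = cd.
  F = kg⁻¹·m⁻²·s⁴·A².
  So F⁻¹ = kg·m²·s⁻⁴·A⁻².
  S = kg⁻¹·m⁻²·s³·A².
  Combining: lm·F⁻¹·S = cd · (kg·m²·s⁻⁴·A⁻²) · (kg⁻¹·m⁻²·s³·A²) = s⁻¹·cd.
Right side:
  Ω = V/A (resistance = voltage per current),
      = kg·m²·s⁻³·A⁻².
  So Ω⁻¹ = kg⁻¹·m⁻²·s³·A².
  H = Wb/A (inductance = flux per current),
      = kg·m²·s⁻²·A⁻².
  lm = cd·sr = cd (luminous flux; sr is dimensionless).
  F = C/V (capacitance = charge per voltage),
      = A·s/(kg·m²·s⁻³·A⁻¹) (substituting C and V),
      = kg⁻¹·m⁻²·s⁴·A².
  So F⁻¹ = kg·m²·s⁻⁴·A⁻².
  S = 1/Ω (conductance is reciprocal resistance),
      = kg⁻¹·m⁻²·s³·A².
  Combining: Ω⁻¹·s⁻¹·H·lm·F⁻¹·S = (kg⁻¹·m⁻²·s³·A²) · s⁻¹ · (kg·m²·s⁻²·A⁻²) · cd · (kg·m²·s⁻⁴·A⁻²) · (kg⁻¹·m⁻²·s³·A²) = s⁻¹·cd.
Both reduce to s⁻¹·cd.

Yes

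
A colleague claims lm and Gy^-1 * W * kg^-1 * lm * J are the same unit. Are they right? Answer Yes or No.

No

Left side:
  lm = cd·sr = cd (luminous flux; sr is dimensionless).
Right side:
  Gy = J/kg (absorbed dose = energy per mass),
      = m²·s⁻².
  So Gy⁻¹ = m⁻²·s².
  W = J/s (power = energy per time),
      = kg·m²·s⁻³.
  lm = cd·sr = cd (luminous flux; sr is dimensionless).
  J = N·m (work = force × distance),
      = kg·m²·s⁻².
  Combining: Gy⁻¹·W·kg⁻¹·lm·J = (m⁻²·s²) · (kg·m²·s⁻³) · kg⁻¹ · cd · (kg·m²·s⁻²) = kg·m²·s⁻³·cd.
Left is cd; right is kg·m²·s⁻³·cd — different.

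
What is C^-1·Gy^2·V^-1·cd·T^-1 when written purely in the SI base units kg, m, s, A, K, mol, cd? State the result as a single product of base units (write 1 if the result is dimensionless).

kg⁻²·m²·A·cd

C = A·s = s·A (charge = current × time).
So C⁻¹ = s⁻¹·A⁻¹.
Gy = J/kg (absorbed dose = energy per mass),
    = m²·s⁻².
So Gy² = m⁴·s⁻⁴.
V = W/A (potential = power per current),
    = kg·m²·s⁻³·A⁻¹.
So V⁻¹ = kg⁻¹·m⁻²·s³·A.
T = Wb/m² (flux density = flux per area),
    = kg·s⁻²·A⁻¹.
So T⁻¹ = kg⁻¹·s²·A.
Combining: C⁻¹·Gy²·V⁻¹·cd·T⁻¹ = (s⁻¹·A⁻¹) · (m⁴·s⁻⁴) · (kg⁻¹·m⁻²·s³·A) · cd · (kg⁻¹·s²·A) = kg⁻²·m²·A·cd.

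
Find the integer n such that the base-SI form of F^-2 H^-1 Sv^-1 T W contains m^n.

2

F = C/V (capacitance = charge per voltage),
    = A·s/(kg·m²·s⁻³·A⁻¹) (substituting C and V),
    = kg⁻¹·m⁻²·s⁴·A².
So F⁻² = kg²·m⁴·s⁻⁸·A⁻⁴.
H = Wb/A (inductance = flux per current),
    = kg·m²·s⁻²·A⁻².
So H⁻¹ = kg⁻¹·m⁻²·s²·A².
Sv = J/kg (equivalent dose = energy per mass),
    = m²·s⁻².
So Sv⁻¹ = m⁻²·s².
T = Wb/m² (flux density = flux per area),
    = kg·s⁻²·A⁻¹.
W = J/s (power = energy per time),
    = kg·m²·s⁻³.
Combining: F⁻²·H⁻¹·Sv⁻¹·T·W = (kg²·m⁴·s⁻⁸·A⁻⁴) · (kg⁻¹·m⁻²·s²·A²) · (m⁻²·s²) · (kg·s⁻²·A⁻¹) · (kg·m²·s⁻³) = kg³·m²·s⁻⁹·A⁻³.
The exponent of m is 2.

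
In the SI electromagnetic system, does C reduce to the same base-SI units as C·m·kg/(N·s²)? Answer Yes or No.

Yes

Left side:
  C = s·A.
Right side:
  C = A·s = s·A (charge = current × time).
  N = kg·m/s² = kg·m·s⁻² (force = mass × acceleration).
  So N⁻¹ = kg⁻¹·m⁻¹·s².
  Combining: C·m·kg·N⁻¹·s⁻² = (s·A) · m · kg · (kg⁻¹·m⁻¹·s²) · s⁻² = s·A.
Both reduce to s·A.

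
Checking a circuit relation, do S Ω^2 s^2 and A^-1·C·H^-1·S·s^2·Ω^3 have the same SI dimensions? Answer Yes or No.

Left side:
  S = 1/Ω (conductance is reciprocal resistance),
      = kg⁻¹·m⁻²·s³·A².
  Ω = V/A (resistance = voltage per current),
      = kg·m²·s⁻³·A⁻².
  So Ω² = kg²·m⁴·s⁻⁶·A⁻⁴.
  Combining: S·Ω²·s² = (kg⁻¹·m⁻²·s³·A²) · (kg²·m⁴·s⁻⁶·A⁻⁴) · s² = kg·m²·s⁻¹·A⁻².
Right side:
  C = A·s = s·A (charge = current × time).
  H = Wb/A (inductance = flux per current),
      = kg·m²·s⁻²·A⁻².
  So H⁻¹ = kg⁻¹·m⁻²·s²·A².
  S = 1/Ω (conductance is reciprocal resistance),
      = kg⁻¹·m⁻²·s³·A².
  Ω = V/A (resistance = voltage per current),
      = kg·m²·s⁻³·A⁻².
  So Ω³ = kg³·m⁶·s⁻⁹·A⁻⁶.
  Combining: A⁻¹·C·H⁻¹·S·s²·Ω³ = A⁻¹ · (s·A) · (kg⁻¹·m⁻²·s²·A²) · (kg⁻¹·m⁻²·s³·A²) · s² · (kg³·m⁶·s⁻⁹·A⁻⁶) = kg·m²·s⁻¹·A⁻².
Both reduce to kg·m²·s⁻¹·A⁻².

Yes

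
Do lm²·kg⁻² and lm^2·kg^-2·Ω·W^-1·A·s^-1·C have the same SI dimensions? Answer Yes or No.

Yes

Left side:
  lm = cd.
  So lm² = cd².
  Combining: lm²·kg⁻² = cd² · kg⁻² = kg⁻²·cd².
Right side:
  lm = cd.
  So lm² = cd².
  Ω = kg·m²·s⁻³·A⁻².
  W = kg·m²·s⁻³.
  So W⁻¹ = kg⁻¹·m⁻²·s³.
  C = s·A.
  Combining: lm²·kg⁻²·Ω·W⁻¹·A·s⁻¹·C = cd² · kg⁻² · (kg·m²·s⁻³·A⁻²) · (kg⁻¹·m⁻²·s³) · A · s⁻¹ · (s·A) = kg⁻²·cd².
Both reduce to kg⁻²·cd².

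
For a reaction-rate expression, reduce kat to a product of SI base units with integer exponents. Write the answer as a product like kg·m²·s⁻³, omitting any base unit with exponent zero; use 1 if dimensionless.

kat = mol/s = s⁻¹·mol (catalytic activity).

s⁻¹·mol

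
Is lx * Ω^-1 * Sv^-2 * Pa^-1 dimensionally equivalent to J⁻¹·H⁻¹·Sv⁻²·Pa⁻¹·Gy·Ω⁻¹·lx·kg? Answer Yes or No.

No

Left side:
  lx = lm/m² (illuminance = luminous flux per area),
      = m⁻²·cd.
  Ω = V/A (resistance = voltage per current),
      = kg·m²·s⁻³·A⁻².
  So Ω⁻¹ = kg⁻¹·m⁻²·s³·A².
  Sv = J/kg (equivalent dose = energy per mass),
      = m²·s⁻².
  So Sv⁻² = m⁻⁴·s⁴.
  Pa = N/m² (pressure = force per area),
      = kg·m⁻¹·s⁻².
  So Pa⁻¹ = kg⁻¹·m·s².
  Combining: lx·Ω⁻¹·Sv⁻²·Pa⁻¹ = (m⁻²·cd) · (kg⁻¹·m⁻²·s³·A²) · (m⁻⁴·s⁴) · (kg⁻¹·m·s²) = kg⁻²·m⁻⁷·s⁹·A²·cd.
Right side:
  J = kg·m²·s⁻².
  So J⁻¹ = kg⁻¹·m⁻²·s².
  H = kg·m²·s⁻²·A⁻².
  So H⁻¹ = kg⁻¹·m⁻²·s²·A².
  Sv = m²·s⁻².
  So Sv⁻² = m⁻⁴·s⁴.
  Pa = kg·m⁻¹·s⁻².
  So Pa⁻¹ = kg⁻¹·m·s².
  Gy = m²·s⁻².
  Ω = kg·m²·s⁻³·A⁻².
  So Ω⁻¹ = kg⁻¹·m⁻²·s³·A².
  lx = m⁻²·cd.
  Combining: J⁻¹·H⁻¹·Sv⁻²·Pa⁻¹·Gy·Ω⁻¹·lx·kg = (kg⁻¹·m⁻²·s²) · (kg⁻¹·m⁻²·s²·A²) · (m⁻⁴·s⁴) · (kg⁻¹·m·s²) · (m²·s⁻²) · (kg⁻¹·m⁻²·s³·A²) · (m⁻²·cd) · kg = kg⁻³·m⁻⁹·s¹¹·A⁴·cd.
Left is kg⁻²·m⁻⁷·s⁹·A²·cd; right is kg⁻³·m⁻⁹·s¹¹·A⁴·cd — different.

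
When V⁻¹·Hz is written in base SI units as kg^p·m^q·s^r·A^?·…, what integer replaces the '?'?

V = kg·m²·s⁻³·A⁻¹.
So V⁻¹ = kg⁻¹·m⁻²·s³·A.
Hz = s⁻¹.
Combining: V⁻¹·Hz = (kg⁻¹·m⁻²·s³·A) · s⁻¹ = kg⁻¹·m⁻²·s²·A.
The exponent of A is 1.

1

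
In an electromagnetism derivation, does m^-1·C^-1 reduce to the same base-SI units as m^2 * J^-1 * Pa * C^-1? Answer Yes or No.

Left side:
  C = A·s = s·A (charge = current × time).
  So C⁻¹ = s⁻¹·A⁻¹.
  Combining: m⁻¹·C⁻¹ = m⁻¹ · (s⁻¹·A⁻¹) = m⁻¹·s⁻¹·A⁻¹.
Right side:
  J = kg·m²·s⁻².
  So J⁻¹ = kg⁻¹·m⁻²·s².
  Pa = kg·m⁻¹·s⁻².
  C = s·A.
  So C⁻¹ = s⁻¹·A⁻¹.
  Combining: m²·J⁻¹·Pa·C⁻¹ = m² · (kg⁻¹·m⁻²·s²) · (kg·m⁻¹·s⁻²) · (s⁻¹·A⁻¹) = m⁻¹·s⁻¹·A⁻¹.
Both reduce to m⁻¹·s⁻¹·A⁻¹.

Yes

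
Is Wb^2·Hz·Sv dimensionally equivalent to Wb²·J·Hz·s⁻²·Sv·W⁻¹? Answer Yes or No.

Left side:
  Wb = V·s (flux: a volt is a weber per second),
      = kg·m²·s⁻²·A⁻¹.
  So Wb² = kg²·m⁴·s⁻⁴·A⁻².
  Hz = 1/s = s⁻¹ (frequency is cycles per second).
  Sv = J/kg (equivalent dose = energy per mass),
      = m²·s⁻².
  Combining: Wb²·Hz·Sv = (kg²·m⁴·s⁻⁴·A⁻²) · s⁻¹ · (m²·s⁻²) = kg²·m⁶·s⁻⁷·A⁻².
Right side:
  Wb = kg·m²·s⁻²·A⁻¹.
  So Wb² = kg²·m⁴·s⁻⁴·A⁻².
  J = kg·m²·s⁻².
  Hz = s⁻¹.
  Sv = m²·s⁻².
  W = kg·m²·s⁻³.
  So W⁻¹ = kg⁻¹·m⁻²·s³.
  Combining: Wb²·J·Hz·s⁻²·Sv·W⁻¹ = (kg²·m⁴·s⁻⁴·A⁻²) · (kg·m²·s⁻²) · s⁻¹ · s⁻² · (m²·s⁻²) · (kg⁻¹·m⁻²·s³) = kg²·m⁶·s⁻⁸·A⁻².
Left is kg²·m⁶·s⁻⁷·A⁻²; right is kg²·m⁶·s⁻⁸·A⁻² — different.

No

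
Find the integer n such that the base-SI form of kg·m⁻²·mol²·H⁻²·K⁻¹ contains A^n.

H = Wb/A (inductance = flux per current),
    = kg·m²·s⁻²·A⁻².
So H⁻² = kg⁻²·m⁻⁴·s⁴·A⁴.
Combining: kg·m⁻²·mol²·H⁻²·K⁻¹ = kg · m⁻² · mol² · (kg⁻²·m⁻⁴·s⁴·A⁴) · K⁻¹ = kg⁻¹·m⁻⁶·s⁴·A⁴·K⁻¹·mol².
The exponent of A is 4.

4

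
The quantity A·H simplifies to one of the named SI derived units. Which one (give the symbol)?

Wb

H = kg·m²·s⁻²·A⁻².
Combining: A·H = A · (kg·m²·s⁻²·A⁻²) = kg·m²·s⁻²·A⁻¹.
kg·m²·s⁻²·A⁻¹ is the base-SI form of the weber.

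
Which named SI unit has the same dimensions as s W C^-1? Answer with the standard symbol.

W = kg·m²·s⁻³.
C = s·A.
So C⁻¹ = s⁻¹·A⁻¹.
Combining: s·W·C⁻¹ = s · (kg·m²·s⁻³) · (s⁻¹·A⁻¹) = kg·m²·s⁻³·A⁻¹.
kg·m²·s⁻³·A⁻¹ is the base-SI form of the volt.

V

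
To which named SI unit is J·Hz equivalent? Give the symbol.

W

J = kg·m²·s⁻².
Hz = s⁻¹.
Combining: J·Hz = (kg·m²·s⁻²) · s⁻¹ = kg·m²·s⁻³.
kg·m²·s⁻³ is the base-SI form of the watt.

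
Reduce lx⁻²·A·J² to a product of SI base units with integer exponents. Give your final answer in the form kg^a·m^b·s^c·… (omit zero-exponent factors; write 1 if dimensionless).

kg²·m⁸·s⁻⁴·A·cd⁻²

lx = m⁻²·cd.
So lx⁻² = m⁴·cd⁻².
J = kg·m²·s⁻².
So J² = kg²·m⁴·s⁻⁴.
Combining: lx⁻²·A·J² = (m⁴·cd⁻²) · A · (kg²·m⁴·s⁻⁴) = kg²·m⁸·s⁻⁴·A·cd⁻².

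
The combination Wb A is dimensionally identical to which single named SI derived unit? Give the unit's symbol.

Wb = V·s (flux: a volt is a weber per second),
    = kg·m²·s⁻²·A⁻¹.
Combining: Wb·A = (kg·m²·s⁻²·A⁻¹) · A = kg·m²·s⁻².
kg·m²·s⁻² is the base-SI form of the joule.

J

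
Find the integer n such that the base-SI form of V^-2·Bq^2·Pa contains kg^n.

-1

V = kg·m²·s⁻³·A⁻¹.
So V⁻² = kg⁻²·m⁻⁴·s⁶·A².
Bq = s⁻¹.
So Bq² = s⁻².
Pa = kg·m⁻¹·s⁻².
Combining: V⁻²·Bq²·Pa = (kg⁻²·m⁻⁴·s⁶·A²) · s⁻² · (kg·m⁻¹·s⁻²) = kg⁻¹·m⁻⁵·s²·A².
The exponent of kg is -1.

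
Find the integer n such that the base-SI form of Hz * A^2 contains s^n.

-1

Hz = s⁻¹.
Combining: Hz·A² = s⁻¹ · A² = s⁻¹·A².
The exponent of s is -1.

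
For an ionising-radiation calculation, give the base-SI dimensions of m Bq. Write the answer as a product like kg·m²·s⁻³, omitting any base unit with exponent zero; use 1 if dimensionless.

m·s⁻¹

Bq = 1/s = s⁻¹ (activity is decays per second).
Combining: m·Bq = m · s⁻¹ = m·s⁻¹.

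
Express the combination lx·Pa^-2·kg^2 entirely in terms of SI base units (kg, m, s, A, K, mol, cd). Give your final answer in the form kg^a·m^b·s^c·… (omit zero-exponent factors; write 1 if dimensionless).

lx = lm/m² (illuminance = luminous flux per area),
    = m⁻²·cd.
Pa = N/m² (pressure = force per area),
    = kg·m⁻¹·s⁻².
So Pa⁻² = kg⁻²·m²·s⁴.
Combining: lx·Pa⁻²·kg² = (m⁻²·cd) · (kg⁻²·m²·s⁴) · kg² = s⁴·cd.

s⁴·cd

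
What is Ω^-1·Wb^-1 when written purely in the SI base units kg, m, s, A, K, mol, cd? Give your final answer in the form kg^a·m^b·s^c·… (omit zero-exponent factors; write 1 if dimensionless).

kg⁻²·m⁻⁴·s⁵·A³

Ω = kg·m²·s⁻³·A⁻².
So Ω⁻¹ = kg⁻¹·m⁻²·s³·A².
Wb = kg·m²·s⁻²·A⁻¹.
So Wb⁻¹ = kg⁻¹·m⁻²·s²·A.
Combining: Ω⁻¹·Wb⁻¹ = (kg⁻¹·m⁻²·s³·A²) · (kg⁻¹·m⁻²·s²·A) = kg⁻²·m⁻⁴·s⁵·A³.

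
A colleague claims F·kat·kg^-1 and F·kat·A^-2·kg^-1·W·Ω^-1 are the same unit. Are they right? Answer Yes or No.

Left side:
  F = kg⁻¹·m⁻²·s⁴·A².
  kat = s⁻¹·mol.
  Combining: F·kat·kg⁻¹ = (kg⁻¹·m⁻²·s⁴·A²) · (s⁻¹·mol) · kg⁻¹ = kg⁻²·m⁻²·s³·A²·mol.
Right side:
  F = kg⁻¹·m⁻²·s⁴·A².
  kat = s⁻¹·mol.
  W = kg·m²·s⁻³.
  Ω = kg·m²·s⁻³·A⁻².
  So Ω⁻¹ = kg⁻¹·m⁻²·s³·A².
  Combining: F·kat·A⁻²·kg⁻¹·W·Ω⁻¹ = (kg⁻¹·m⁻²·s⁴·A²) · (s⁻¹·mol) · A⁻² · kg⁻¹ · (kg·m²·s⁻³) · (kg⁻¹·m⁻²·s³·A²) = kg⁻²·m⁻²·s³·A²·mol.
Both reduce to kg⁻²·m⁻²·s³·A²·mol.

Yes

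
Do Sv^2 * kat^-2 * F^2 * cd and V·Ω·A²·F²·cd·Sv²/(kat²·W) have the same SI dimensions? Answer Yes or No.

Left side:
  Sv = J/kg (equivalent dose = energy per mass),
      = m²·s⁻².
  So Sv² = m⁴·s⁻⁴.
  kat = mol/s = s⁻¹·mol (catalytic activity).
  So kat⁻² = s²·mol⁻².
  F = C/V (capacitance = charge per voltage),
      = A·s/(kg·m²·s⁻³·A⁻¹) (substituting C and V),
      = kg⁻¹·m⁻²·s⁴·A².
  So F² = kg⁻²·m⁻⁴·s⁸·A⁴.
  Combining: Sv²·kat⁻²·F²·cd = (m⁴·s⁻⁴) · (s²·mol⁻²) · (kg⁻²·m⁻⁴·s⁸·A⁴) · cd = kg⁻²·s⁶·A⁴·mol⁻²·cd.
Right side:
  V = kg·m²·s⁻³·A⁻¹.
  Ω = kg·m²·s⁻³·A⁻².
  kat = s⁻¹·mol.
  So kat⁻² = s²·mol⁻².
  F = kg⁻¹·m⁻²·s⁴·A².
  So F² = kg⁻²·m⁻⁴·s⁸·A⁴.
  Sv = m²·s⁻².
  So Sv² = m⁴·s⁻⁴.
  W = kg·m²·s⁻³.
  So W⁻¹ = kg⁻¹·m⁻²·s³.
  Combining: V·Ω·A²·kat⁻²·F²·cd·Sv²·W⁻¹ = (kg·m²·s⁻³·A⁻¹) · (kg·m²·s⁻³·A⁻²) · A² · (s²·mol⁻²) · (kg⁻²·m⁻⁴·s⁸·A⁴) · cd · (m⁴·s⁻⁴) · (kg⁻¹·m⁻²·s³) = kg⁻¹·m²·s³·A³·mol⁻²·cd.
Left is kg⁻²·s⁶·A⁴·mol⁻²·cd; right is kg⁻¹·m²·s³·A³·mol⁻²·cd — different.

No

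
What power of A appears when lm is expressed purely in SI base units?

lm = cd.
The exponent of A is 0.

0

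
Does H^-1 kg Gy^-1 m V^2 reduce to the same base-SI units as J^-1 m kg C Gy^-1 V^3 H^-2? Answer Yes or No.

No

Left side:
  H = Wb/A (inductance = flux per current),
      = kg·m²·s⁻²·A⁻².
  So H⁻¹ = kg⁻¹·m⁻²·s²·A².
  Gy = J/kg (absorbed dose = energy per mass),
      = m²·s⁻².
  So Gy⁻¹ = m⁻²·s².
  V = W/A (potential = power per current),
      = kg·m²·s⁻³·A⁻¹.
  So V² = kg²·m⁴·s⁻⁶·A⁻².
  Combining: H⁻¹·kg·Gy⁻¹·m·V² = (kg⁻¹·m⁻²·s²·A²) · kg · (m⁻²·s²) · m · (kg²·m⁴·s⁻⁶·A⁻²) = kg²·m·s⁻².
Right side:
  J = N·m (work = force × distance),
      = kg·m²·s⁻².
  So J⁻¹ = kg⁻¹·m⁻²·s².
  C = A·s = s·A (charge = current × time).
  Gy = J/kg (absorbed dose = energy per mass),
      = m²·s⁻².
  So Gy⁻¹ = m⁻²·s².
  V = W/A (potential = power per current),
      = kg·m²·s⁻³·A⁻¹.
  So V³ = kg³·m⁶·s⁻⁹·A⁻³.
  H = Wb/A (inductance = flux per current),
      = kg·m²·s⁻²·A⁻².
  So H⁻² = kg⁻²·m⁻⁴·s⁴·A⁴.
  Combining: J⁻¹·m·kg·C·Gy⁻¹·V³·H⁻² = (kg⁻¹·m⁻²·s²) · m · kg · (s·A) · (m⁻²·s²) · (kg³·m⁶·s⁻⁹·A⁻³) · (kg⁻²·m⁻⁴·s⁴·A⁴) = kg·m⁻¹·A².
Left is kg²·m·s⁻²; right is kg·m⁻¹·A² — different.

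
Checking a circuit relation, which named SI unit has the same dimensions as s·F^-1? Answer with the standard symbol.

Ω

F = C/V (capacitance = charge per voltage),
    = A·s/(kg·m²·s⁻³·A⁻¹) (substituting C and V),
    = kg⁻¹·m⁻²·s⁴·A².
So F⁻¹ = kg·m²·s⁻⁴·A⁻².
Combining: s·F⁻¹ = s · (kg·m²·s⁻⁴·A⁻²) = kg·m²·s⁻³·A⁻².
kg·m²·s⁻³·A⁻² is the base-SI form of the ohm.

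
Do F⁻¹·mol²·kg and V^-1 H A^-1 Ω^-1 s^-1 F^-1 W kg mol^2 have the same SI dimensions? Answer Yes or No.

Yes

Left side:
  F = C/V (capacitance = charge per voltage),
      = A·s/(kg·m²·s⁻³·A⁻¹) (substituting C and V),
      = kg⁻¹·m⁻²·s⁴·A².
  So F⁻¹ = kg·m²·s⁻⁴·A⁻².
  Combining: F⁻¹·mol²·kg = (kg·m²·s⁻⁴·A⁻²) · mol² · kg = kg²·m²·s⁻⁴·A⁻²·mol².
Right side:
  V = W/A (potential = power per current),
      = kg·m²·s⁻³·A⁻¹.
  So V⁻¹ = kg⁻¹·m⁻²·s³·A.
  H = Wb/A (inductance = flux per current),
      = kg·m²·s⁻²·A⁻².
  Ω = V/A (resistance = voltage per current),
      = kg·m²·s⁻³·A⁻².
  So Ω⁻¹ = kg⁻¹·m⁻²·s³·A².
  F = C/V (capacitance = charge per voltage),
      = A·s/(kg·m²·s⁻³·A⁻¹) (substituting C and V),
      = kg⁻¹·m⁻²·s⁴·A².
  So F⁻¹ = kg·m²·s⁻⁴·A⁻².
  W = J/s (power = energy per time),
      = kg·m²·s⁻³.
  Combining: V⁻¹·H·A⁻¹·Ω⁻¹·s⁻¹·F⁻¹·W·kg·mol² = (kg⁻¹·m⁻²·s³·A) · (kg·m²·s⁻²·A⁻²) · A⁻¹ · (kg⁻¹·m⁻²·s³·A²) · s⁻¹ · (kg·m²·s⁻⁴·A⁻²) · (kg·m²·s⁻³) · kg · mol² = kg²·m²·s⁻⁴·A⁻²·mol².
Both reduce to kg²·m²·s⁻⁴·A⁻²·mol².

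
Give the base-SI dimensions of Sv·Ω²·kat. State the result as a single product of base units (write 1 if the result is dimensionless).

kg²·m⁶·s⁻⁹·A⁻⁴·mol

Sv = m²·s⁻².
Ω = kg·m²·s⁻³·A⁻².
So Ω² = kg²·m⁴·s⁻⁶·A⁻⁴.
kat = s⁻¹·mol.
Combining: Sv·Ω²·kat = (m²·s⁻²) · (kg²·m⁴·s⁻⁶·A⁻⁴) · (s⁻¹·mol) = kg²·m⁶·s⁻⁹·A⁻⁴·mol.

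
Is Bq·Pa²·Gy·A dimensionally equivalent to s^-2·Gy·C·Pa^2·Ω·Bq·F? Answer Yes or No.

Yes

Left side:
  Bq = 1/s = s⁻¹ (activity is decays per second).
  Pa = N/m² (pressure = force per area),
      = kg·m⁻¹·s⁻².
  So Pa² = kg²·m⁻²·s⁻⁴.
  Gy = J/kg (absorbed dose = energy per mass),
      = m²·s⁻².
  Combining: Bq·Pa²·Gy·A = s⁻¹ · (kg²·m⁻²·s⁻⁴) · (m²·s⁻²) · A = kg²·s⁻⁷·A.
Right side:
  Gy = m²·s⁻².
  C = s·A.
  Pa = kg·m⁻¹·s⁻².
  So Pa² = kg²·m⁻²·s⁻⁴.
  Ω = kg·m²·s⁻³·A⁻².
  Bq = s⁻¹.
  F = kg⁻¹·m⁻²·s⁴·A².
  Combining: s⁻²·Gy·C·Pa²·Ω·Bq·F = s⁻² · (m²·s⁻²) · (s·A) · (kg²·m⁻²·s⁻⁴) · (kg·m²·s⁻³·A⁻²) · s⁻¹ · (kg⁻¹·m⁻²·s⁴·A²) = kg²·s⁻⁷·A.
Both reduce to kg²·s⁻⁷·A.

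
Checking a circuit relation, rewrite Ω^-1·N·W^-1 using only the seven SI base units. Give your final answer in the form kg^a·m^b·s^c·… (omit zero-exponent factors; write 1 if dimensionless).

Ω = kg·m²·s⁻³·A⁻².
So Ω⁻¹ = kg⁻¹·m⁻²·s³·A².
N = kg·m·s⁻².
W = kg·m²·s⁻³.
So W⁻¹ = kg⁻¹·m⁻²·s³.
Combining: Ω⁻¹·N·W⁻¹ = (kg⁻¹·m⁻²·s³·A²) · (kg·m·s⁻²) · (kg⁻¹·m⁻²·s³) = kg⁻¹·m⁻³·s⁴·A².

kg⁻¹·m⁻³·s⁴·A²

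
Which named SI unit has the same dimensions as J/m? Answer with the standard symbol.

N

J = kg·m²·s⁻².
Combining: J·m⁻¹ = (kg·m²·s⁻²) · m⁻¹ = kg·m·s⁻².
kg·m·s⁻² is the base-SI form of the newton.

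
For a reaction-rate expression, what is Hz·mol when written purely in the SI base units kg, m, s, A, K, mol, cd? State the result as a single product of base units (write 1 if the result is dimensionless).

Hz = s⁻¹.
Combining: Hz·mol = s⁻¹ · mol = s⁻¹·mol.

s⁻¹·mol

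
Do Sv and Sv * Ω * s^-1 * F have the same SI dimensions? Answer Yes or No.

Yes

Left side:
  Sv = m²·s⁻².
Right side:
  Sv = J/kg (equivalent dose = energy per mass),
      = m²·s⁻².
  Ω = V/A (resistance = voltage per current),
      = kg·m²·s⁻³·A⁻².
  F = C/V (capacitance = charge per voltage),
      = A·s/(kg·m²·s⁻³·A⁻¹) (substituting C and V),
      = kg⁻¹·m⁻²·s⁴·A².
  Combining: Sv·Ω·s⁻¹·F = (m²·s⁻²) · (kg·m²·s⁻³·A⁻²) · s⁻¹ · (kg⁻¹·m⁻²·s⁴·A²) = m²·s⁻².
Both reduce to m²·s⁻².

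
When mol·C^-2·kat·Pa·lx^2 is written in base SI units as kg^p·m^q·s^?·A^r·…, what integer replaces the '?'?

-5

C = A·s = s·A (charge = current × time).
So C⁻² = s⁻²·A⁻².
kat = mol/s = s⁻¹·mol (catalytic activity).
Pa = N/m² (pressure = force per area),
    = kg·m⁻¹·s⁻².
lx = lm/m² (illuminance = luminous flux per area),
    = m⁻²·cd.
So lx² = m⁻⁴·cd².
Combining: mol·C⁻²·kat·Pa·lx² = mol · (s⁻²·A⁻²) · (s⁻¹·mol) · (kg·m⁻¹·s⁻²) · (m⁻⁴·cd²) = kg·m⁻⁵·s⁻⁵·A⁻²·mol²·cd².
The exponent of s is -5.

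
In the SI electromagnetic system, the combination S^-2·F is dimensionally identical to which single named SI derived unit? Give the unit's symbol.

S = 1/Ω (conductance is reciprocal resistance),
    = kg⁻¹·m⁻²·s³·A².
So S⁻² = kg²·m⁴·s⁻⁶·A⁻⁴.
F = C/V (capacitance = charge per voltage),
    = A·s/(kg·m²·s⁻³·A⁻¹) (substituting C and V),
    = kg⁻¹·m⁻²·s⁴·A².
Combining: S⁻²·F = (kg²·m⁴·s⁻⁶·A⁻⁴) · (kg⁻¹·m⁻²·s⁴·A²) = kg·m²·s⁻²·A⁻².
kg·m²·s⁻²·A⁻² is the base-SI form of the henry.

H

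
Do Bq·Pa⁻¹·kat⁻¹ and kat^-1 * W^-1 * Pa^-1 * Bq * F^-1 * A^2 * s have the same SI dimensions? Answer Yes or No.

Left side:
  Bq = s⁻¹.
  Pa = kg·m⁻¹·s⁻².
  So Pa⁻¹ = kg⁻¹·m·s².
  kat = s⁻¹·mol.
  So kat⁻¹ = s·mol⁻¹.
  Combining: Bq·Pa⁻¹·kat⁻¹ = s⁻¹ · (kg⁻¹·m·s²) · (s·mol⁻¹) = kg⁻¹·m·s²·mol⁻¹.
Right side:
  kat = mol/s = s⁻¹·mol (catalytic activity).
  So kat⁻¹ = s·mol⁻¹.
  W = J/s (power = energy per time),
      = kg·m²·s⁻³.
  So W⁻¹ = kg⁻¹·m⁻²·s³.
  Pa = N/m² (pressure = force per area),
      = kg·m⁻¹·s⁻².
  So Pa⁻¹ = kg⁻¹·m·s².
  Bq = 1/s = s⁻¹ (activity is decays per second).
  F = C/V (capacitance = charge per voltage),
      = A·s/(kg·m²·s⁻³·A⁻¹) (substituting C and V),
      = kg⁻¹·m⁻²·s⁴·A².
  So F⁻¹ = kg·m²·s⁻⁴·A⁻².
  Combining: kat⁻¹·W⁻¹·Pa⁻¹·Bq·F⁻¹·A²·s = (s·mol⁻¹) · (kg⁻¹·m⁻²·s³) · (kg⁻¹·m·s²) · s⁻¹ · (kg·m²·s⁻⁴·A⁻²) · A² · s = kg⁻¹·m·s²·mol⁻¹.
Both reduce to kg⁻¹·m·s²·mol⁻¹.

Yes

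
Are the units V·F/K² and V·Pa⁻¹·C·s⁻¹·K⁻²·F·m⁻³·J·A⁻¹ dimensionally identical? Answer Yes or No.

Yes

Left side:
  V = kg·m²·s⁻³·A⁻¹.
  F = kg⁻¹·m⁻²·s⁴·A².
  Combining: V·F·K⁻² = (kg·m²·s⁻³·A⁻¹) · (kg⁻¹·m⁻²·s⁴·A²) · K⁻² = s·A·K⁻².
Right side:
  V = W/A (potential = power per current),
      = kg·m²·s⁻³·A⁻¹.
  Pa = N/m² (pressure = force per area),
      = kg·m⁻¹·s⁻².
  So Pa⁻¹ = kg⁻¹·m·s².
  C = A·s = s·A (charge = current × time).
  F = C/V (capacitance = charge per voltage),
      = A·s/(kg·m²·s⁻³·A⁻¹) (substituting C and V),
      = kg⁻¹·m⁻²·s⁴·A².
  J = N·m (work = force × distance),
      = kg·m²·s⁻².
  Combining: V·Pa⁻¹·C·s⁻¹·K⁻²·F·m⁻³·J·A⁻¹ = (kg·m²·s⁻³·A⁻¹) · (kg⁻¹·m·s²) · (s·A) · s⁻¹ · K⁻² · (kg⁻¹·m⁻²·s⁴·A²) · m⁻³ · (kg·m²·s⁻²) · A⁻¹ = s·A·K⁻².
Both reduce to s·A·K⁻².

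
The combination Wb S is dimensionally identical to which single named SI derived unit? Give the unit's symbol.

Wb = V·s (flux: a volt is a weber per second),
    = kg·m²·s⁻²·A⁻¹.
S = 1/Ω (conductance is reciprocal resistance),
    = kg⁻¹·m⁻²·s³·A².
Combining: Wb·S = (kg·m²·s⁻²·A⁻¹) · (kg⁻¹·m⁻²·s³·A²) = s·A.
s·A is the base-SI form of the coulomb.

C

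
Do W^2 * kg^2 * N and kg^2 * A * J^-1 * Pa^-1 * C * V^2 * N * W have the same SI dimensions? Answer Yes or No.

No

Left side:
  W = J/s (power = energy per time),
      = kg·m²·s⁻³.
  So W² = kg²·m⁴·s⁻⁶.
  N = kg·m/s² = kg·m·s⁻² (force = mass × acceleration).
  Combining: W²·kg²·N = (kg²·m⁴·s⁻⁶) · kg² · (kg·m·s⁻²) = kg⁵·m⁵·s⁻⁸.
Right side:
  J = N·m (work = force × distance),
      = kg·m²·s⁻².
  So J⁻¹ = kg⁻¹·m⁻²·s².
  Pa = N/m² (pressure = force per area),
      = kg·m⁻¹·s⁻².
  So Pa⁻¹ = kg⁻¹·m·s².
  C = A·s = s·A (charge = current × time).
  V = W/A (potential = power per current),
      = kg·m²·s⁻³·A⁻¹.
  So V² = kg²·m⁴·s⁻⁶·A⁻².
  N = kg·m/s² = kg·m·s⁻² (force = mass × acceleration).
  W = J/s (power = energy per time),
      = kg·m²·s⁻³.
  Combining: kg²·A·J⁻¹·Pa⁻¹·C·V²·N·W = kg² · A · (kg⁻¹·m⁻²·s²) · (kg⁻¹·m·s²) · (s·A) · (kg²·m⁴·s⁻⁶·A⁻²) · (kg·m·s⁻²) · (kg·m²·s⁻³) = kg⁴·m⁶·s⁻⁶.
Left is kg⁵·m⁵·s⁻⁸; right is kg⁴·m⁶·s⁻⁶ — different.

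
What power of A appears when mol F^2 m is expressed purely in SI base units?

4

F = kg⁻¹·m⁻²·s⁴·A².
So F² = kg⁻²·m⁻⁴·s⁸·A⁴.
Combining: mol·F²·m = mol · (kg⁻²·m⁻⁴·s⁸·A⁴) · m = kg⁻²·m⁻³·s⁸·A⁴·mol.
The exponent of A is 4.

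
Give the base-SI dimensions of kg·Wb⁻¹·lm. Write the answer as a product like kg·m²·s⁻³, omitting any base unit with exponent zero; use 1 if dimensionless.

m⁻²·s²·A·cd

Wb = V·s (flux: a volt is a weber per second),
    = kg·m²·s⁻²·A⁻¹.
So Wb⁻¹ = kg⁻¹·m⁻²·s²·A.
lm = cd·sr = cd (luminous flux; sr is dimensionless).
Combining: kg·Wb⁻¹·lm = kg · (kg⁻¹·m⁻²·s²·A) · cd = m⁻²·s²·A·cd.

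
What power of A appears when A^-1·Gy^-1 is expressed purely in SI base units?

-1

Gy = m²·s⁻².
So Gy⁻¹ = m⁻²·s².
Combining: A⁻¹·Gy⁻¹ = A⁻¹ · (m⁻²·s²) = m⁻²·s²·A⁻¹.
The exponent of A is -1.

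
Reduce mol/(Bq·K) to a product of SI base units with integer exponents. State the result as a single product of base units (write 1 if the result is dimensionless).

Bq = 1/s = s⁻¹ (activity is decays per second).
So Bq⁻¹ = s.
Combining: mol·Bq⁻¹·K⁻¹ = mol · s · K⁻¹ = s·K⁻¹·mol.

s·K⁻¹·mol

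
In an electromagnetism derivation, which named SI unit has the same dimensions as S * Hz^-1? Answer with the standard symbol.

F

S = 1/Ω (conductance is reciprocal resistance),
    = kg⁻¹·m⁻²·s³·A².
Hz = 1/s = s⁻¹ (frequency is cycles per second).
So Hz⁻¹ = s.
Combining: S·Hz⁻¹ = (kg⁻¹·m⁻²·s³·A²) · s = kg⁻¹·m⁻²·s⁴·A².
kg⁻¹·m⁻²·s⁴·A² is the base-SI form of the farad.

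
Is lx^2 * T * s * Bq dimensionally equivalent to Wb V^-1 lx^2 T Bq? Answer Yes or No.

Yes

Left side:
  lx = lm/m² (illuminance = luminous flux per area),
      = m⁻²·cd.
  So lx² = m⁻⁴·cd².
  T = Wb/m² (flux density = flux per area),
      = kg·s⁻²·A⁻¹.
  Bq = 1/s = s⁻¹ (activity is decays per second).
  Combining: lx²·T·s·Bq = (m⁻⁴·cd²) · (kg·s⁻²·A⁻¹) · s · s⁻¹ = kg·m⁻⁴·s⁻²·A⁻¹·cd².
Right side:
  Wb = V·s (flux: a volt is a weber per second),
      = kg·m²·s⁻²·A⁻¹.
  V = W/A (potential = power per current),
      = kg·m²·s⁻³·A⁻¹.
  So V⁻¹ = kg⁻¹·m⁻²·s³·A.
  lx = lm/m² (illuminance = luminous flux per area),
      = m⁻²·cd.
  So lx² = m⁻⁴·cd².
  T = Wb/m² (flux density = flux per area),
      = kg·s⁻²·A⁻¹.
  Bq = 1/s = s⁻¹ (activity is decays per second).
  Combining: Wb·V⁻¹·lx²·T·Bq = (kg·m²·s⁻²·A⁻¹) · (kg⁻¹·m⁻²·s³·A) · (m⁻⁴·cd²) · (kg·s⁻²·A⁻¹) · s⁻¹ = kg·m⁻⁴·s⁻²·A⁻¹·cd².
Both reduce to kg·m⁻⁴·s⁻²·A⁻¹·cd².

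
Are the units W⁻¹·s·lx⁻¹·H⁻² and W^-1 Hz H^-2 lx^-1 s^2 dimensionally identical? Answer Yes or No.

Yes

Left side:
  W = J/s (power = energy per time),
      = kg·m²·s⁻³.
  So W⁻¹ = kg⁻¹·m⁻²·s³.
  lx = lm/m² (illuminance = luminous flux per area),
      = m⁻²·cd.
  So lx⁻¹ = m²·cd⁻¹.
  H = Wb/A (inductance = flux per current),
      = kg·m²·s⁻²·A⁻².
  So H⁻² = kg⁻²·m⁻⁴·s⁴·A⁴.
  Combining: W⁻¹·s·lx⁻¹·H⁻² = (kg⁻¹·m⁻²·s³) · s · (m²·cd⁻¹) · (kg⁻²·m⁻⁴·s⁴·A⁴) = kg⁻³·m⁻⁴·s⁸·A⁴·cd⁻¹.
Right side:
  W = kg·m²·s⁻³.
  So W⁻¹ = kg⁻¹·m⁻²·s³.
  Hz = s⁻¹.
  H = kg·m²·s⁻²·A⁻².
  So H⁻² = kg⁻²·m⁻⁴·s⁴·A⁴.
  lx = m⁻²·cd.
  So lx⁻¹ = m²·cd⁻¹.
  Combining: W⁻¹·Hz·H⁻²·lx⁻¹·s² = (kg⁻¹·m⁻²·s³) · s⁻¹ · (kg⁻²·m⁻⁴·s⁴·A⁴) · (m²·cd⁻¹) · s² = kg⁻³·m⁻⁴·s⁸·A⁴·cd⁻¹.
Both reduce to kg⁻³·m⁻⁴·s⁸·A⁴·cd⁻¹.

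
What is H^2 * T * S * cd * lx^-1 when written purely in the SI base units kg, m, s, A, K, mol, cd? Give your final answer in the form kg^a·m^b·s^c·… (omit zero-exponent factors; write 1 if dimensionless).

H = Wb/A (inductance = flux per current),
    = kg·m²·s⁻²·A⁻².
So H² = kg²·m⁴·s⁻⁴·A⁻⁴.
T = Wb/m² (flux density = flux per area),
    = kg·s⁻²·A⁻¹.
S = 1/Ω (conductance is reciprocal resistance),
    = kg⁻¹·m⁻²·s³·A².
lx = lm/m² (illuminance = luminous flux per area),
    = m⁻²·cd.
So lx⁻¹ = m²·cd⁻¹.
Combining: H²·T·S·cd·lx⁻¹ = (kg²·m⁴·s⁻⁴·A⁻⁴) · (kg·s⁻²·A⁻¹) · (kg⁻¹·m⁻²·s³·A²) · cd · (m²·cd⁻¹) = kg²·m⁴·s⁻³·A⁻³.

kg²·m⁴·s⁻³·A⁻³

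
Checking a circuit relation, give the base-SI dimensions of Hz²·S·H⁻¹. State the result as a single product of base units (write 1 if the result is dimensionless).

kg⁻²·m⁻⁴·s³·A⁴

Hz = s⁻¹.
So Hz² = s⁻².
S = kg⁻¹·m⁻²·s³·A².
H = kg·m²·s⁻²·A⁻².
So H⁻¹ = kg⁻¹·m⁻²·s²·A².
Combining: Hz²·S·H⁻¹ = s⁻² · (kg⁻¹·m⁻²·s³·A²) · (kg⁻¹·m⁻²·s²·A²) = kg⁻²·m⁻⁴·s³·A⁴.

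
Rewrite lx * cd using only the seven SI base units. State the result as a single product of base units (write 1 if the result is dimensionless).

lx = lm/m² (illuminance = luminous flux per area),
    = m⁻²·cd.
Combining: lx·cd = (m⁻²·cd) · cd = m⁻²·cd².

m⁻²·cd²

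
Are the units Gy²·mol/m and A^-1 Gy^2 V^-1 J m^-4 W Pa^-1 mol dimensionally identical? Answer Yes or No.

Left side:
  Gy = m²·s⁻².
  So Gy² = m⁴·s⁻⁴.
  Combining: Gy²·mol·m⁻¹ = (m⁴·s⁻⁴) · mol · m⁻¹ = m³·s⁻⁴·mol.
Right side:
  Gy = m²·s⁻².
  So Gy² = m⁴·s⁻⁴.
  V = kg·m²·s⁻³·A⁻¹.
  So V⁻¹ = kg⁻¹·m⁻²·s³·A.
  J = kg·m²·s⁻².
  W = kg·m²·s⁻³.
  Pa = kg·m⁻¹·s⁻².
  So Pa⁻¹ = kg⁻¹·m·s².
  Combining: A⁻¹·Gy²·V⁻¹·J·m⁻⁴·W·Pa⁻¹·mol = A⁻¹ · (m⁴·s⁻⁴) · (kg⁻¹·m⁻²·s³·A) · (kg·m²·s⁻²) · m⁻⁴ · (kg·m²·s⁻³) · (kg⁻¹·m·s²) · mol = m³·s⁻⁴·mol.
Both reduce to m³·s⁻⁴·mol.

Yes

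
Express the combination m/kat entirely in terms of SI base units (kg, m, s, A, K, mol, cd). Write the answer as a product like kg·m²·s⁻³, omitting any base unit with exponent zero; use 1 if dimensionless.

m·s·mol⁻¹

kat = s⁻¹·mol.
So kat⁻¹ = s·mol⁻¹.
Combining: kat⁻¹·m = (s·mol⁻¹) · m = m·s·mol⁻¹.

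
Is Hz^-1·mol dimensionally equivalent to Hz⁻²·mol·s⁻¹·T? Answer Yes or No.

Left side:
  Hz = 1/s = s⁻¹ (frequency is cycles per second).
  So Hz⁻¹ = s.
  Combining: Hz⁻¹·mol = s · mol = s·mol.
Right side:
  Hz = 1/s = s⁻¹ (frequency is cycles per second).
  So Hz⁻² = s².
  T = Wb/m² (flux density = flux per area),
      = kg·s⁻²·A⁻¹.
  Combining: Hz⁻²·mol·s⁻¹·T = s² · mol · s⁻¹ · (kg·s⁻²·A⁻¹) = kg·s⁻¹·A⁻¹·mol.
Left is s·mol; right is kg·s⁻¹·A⁻¹·mol — different.

No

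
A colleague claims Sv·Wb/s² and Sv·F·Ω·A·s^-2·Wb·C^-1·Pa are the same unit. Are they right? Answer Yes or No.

No

Left side:
  Sv = J/kg (equivalent dose = energy per mass),
      = m²·s⁻².
  Wb = V·s (flux: a volt is a weber per second),
      = kg·m²·s⁻²·A⁻¹.
  Combining: Sv·s⁻²·Wb = (m²·s⁻²) · s⁻² · (kg·m²·s⁻²·A⁻¹) = kg·m⁴·s⁻⁶·A⁻¹.
Right side:
  Sv = J/kg (equivalent dose = energy per mass),
      = m²·s⁻².
  F = C/V (capacitance = charge per voltage),
      = A·s/(kg·m²·s⁻³·A⁻¹) (substituting C and V),
      = kg⁻¹·m⁻²·s⁴·A².
  Ω = V/A (resistance = voltage per current),
      = kg·m²·s⁻³·A⁻².
  Wb = V·s (flux: a volt is a weber per second),
      = kg·m²·s⁻²·A⁻¹.
  C = A·s = s·A (charge = current × time).
  So C⁻¹ = s⁻¹·A⁻¹.
  Pa = N/m² (pressure = force per area),
      = kg·m⁻¹·s⁻².
  Combining: Sv·F·Ω·A·s⁻²·Wb·C⁻¹·Pa = (m²·s⁻²) · (kg⁻¹·m⁻²·s⁴·A²) · (kg·m²·s⁻³·A⁻²) · A · s⁻² · (kg·m²·s⁻²·A⁻¹) · (s⁻¹·A⁻¹) · (kg·m⁻¹·s⁻²) = kg²·m³·s⁻⁸·A⁻¹.
Left is kg·m⁴·s⁻⁶·A⁻¹; right is kg²·m³·s⁻⁸·A⁻¹ — different.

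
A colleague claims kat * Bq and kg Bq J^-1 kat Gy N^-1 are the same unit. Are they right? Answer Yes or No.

No

Left side:
  kat = mol/s = s⁻¹·mol (catalytic activity).
  Bq = 1/s = s⁻¹ (activity is decays per second).
  Combining: kat·Bq = (s⁻¹·mol) · s⁻¹ = s⁻²·mol.
Right side:
  Bq = s⁻¹.
  J = kg·m²·s⁻².
  So J⁻¹ = kg⁻¹·m⁻²·s².
  kat = s⁻¹·mol.
  Gy = m²·s⁻².
  N = kg·m·s⁻².
  So N⁻¹ = kg⁻¹·m⁻¹·s².
  Combining: kg·Bq·J⁻¹·kat·Gy·N⁻¹ = kg · s⁻¹ · (kg⁻¹·m⁻²·s²) · (s⁻¹·mol) · (m²·s⁻²) · (kg⁻¹·m⁻¹·s²) = kg⁻¹·m⁻¹·mol.
Left is s⁻²·mol; right is kg⁻¹·m⁻¹·mol — different.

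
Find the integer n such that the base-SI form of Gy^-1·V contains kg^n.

1

Gy = J/kg (absorbed dose = energy per mass),
    = m²·s⁻².
So Gy⁻¹ = m⁻²·s².
V = W/A (potential = power per current),
    = kg·m²·s⁻³·A⁻¹.
Combining: Gy⁻¹·V = (m⁻²·s²) · (kg·m²·s⁻³·A⁻¹) = kg·s⁻¹·A⁻¹.
The exponent of kg is 1.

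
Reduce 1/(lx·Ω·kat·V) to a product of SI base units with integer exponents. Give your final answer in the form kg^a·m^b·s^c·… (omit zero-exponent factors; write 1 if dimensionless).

kg⁻²·m⁻²·s⁷·A³·mol⁻¹·cd⁻¹

lx = lm/m² (illuminance = luminous flux per area),
    = m⁻²·cd.
So lx⁻¹ = m²·cd⁻¹.
Ω = V/A (resistance = voltage per current),
    = kg·m²·s⁻³·A⁻².
So Ω⁻¹ = kg⁻¹·m⁻²·s³·A².
kat = mol/s = s⁻¹·mol (catalytic activity).
So kat⁻¹ = s·mol⁻¹.
V = W/A (potential = power per current),
    = kg·m²·s⁻³·A⁻¹.
So V⁻¹ = kg⁻¹·m⁻²·s³·A.
Combining: lx⁻¹·Ω⁻¹·kat⁻¹·V⁻¹ = (m²·cd⁻¹) · (kg⁻¹·m⁻²·s³·A²) · (s·mol⁻¹) · (kg⁻¹·m⁻²·s³·A) = kg⁻²·m⁻²·s⁷·A³·mol⁻¹·cd⁻¹.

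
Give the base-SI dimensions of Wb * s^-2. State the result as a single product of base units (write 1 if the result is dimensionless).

kg·m²·s⁻⁴·A⁻¹

Wb = kg·m²·s⁻²·A⁻¹.
Combining: Wb·s⁻² = (kg·m²·s⁻²·A⁻¹) · s⁻² = kg·m²·s⁻⁴·A⁻¹.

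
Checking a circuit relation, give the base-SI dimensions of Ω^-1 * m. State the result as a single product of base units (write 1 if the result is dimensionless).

Ω = kg·m²·s⁻³·A⁻².
So Ω⁻¹ = kg⁻¹·m⁻²·s³·A².
Combining: Ω⁻¹·m = (kg⁻¹·m⁻²·s³·A²) · m = kg⁻¹·m⁻¹·s³·A².

kg⁻¹·m⁻¹·s³·A²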